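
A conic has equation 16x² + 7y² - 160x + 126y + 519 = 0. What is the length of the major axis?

16

Group the x- and y-terms: 16(x² - 10x) + 7(y² + 18y) = -519
Complete the square: 16(x - 5)² + 7(y + 9)² = -519 + 400 + 567 = 448
Divide through by 448 to get (x - 5)²/28 + (y + 9)²/64 = 1.
Ellipse, center (5, -9), major axis vertical; a² = 64, b² = 28.
a² = 64 so a = 8; the major axis has length 2a = 16.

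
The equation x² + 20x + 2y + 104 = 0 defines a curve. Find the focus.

(-10, -5/2)

Only x is squared. Complete the square in x: (x + 10)² = -2(y + 2).
Vertex (-10, -2); 4p = -2 so p = -1/2. Opens down.
Focus is p units from the vertex along the axis: (h, k + p).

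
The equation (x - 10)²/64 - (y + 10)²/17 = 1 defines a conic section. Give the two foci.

Center (10, -10). The positive term is the x-term, so the transverse axis is horizontal; a² = 64, b² = 17.
c² = a² + b² = 64 + 17 = 81, so c = 9.
Foci lie on the horizontal axis through the center: (h ± c, k).

(1, -10) and (19, -10)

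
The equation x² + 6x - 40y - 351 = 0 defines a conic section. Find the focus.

Only x is squared. Complete the square in x: (x + 3)² = 40(y + 9).
Vertex (-3, -9); 4p = 40 so p = 10. Opens up.
Focus is p units from the vertex along the axis: (h, k + p).

(-3, 1)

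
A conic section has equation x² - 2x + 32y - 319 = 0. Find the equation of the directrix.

y = 18

Only x is squared. Complete the square in x: (x - 1)² = -32(y - 10).
Vertex (1, 10); 4p = -32 so p = -8. Opens down.
Directrix is the horizontal line y = k − p = 10 − (-8) = 18.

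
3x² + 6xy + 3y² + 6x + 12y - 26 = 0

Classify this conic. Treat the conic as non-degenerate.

parabola

A = 3, B = 6, C = 3.
Discriminant B² − 4AC = 6² − 4·3·3 = 0.
B² − 4AC = 0 ⇒ parabola.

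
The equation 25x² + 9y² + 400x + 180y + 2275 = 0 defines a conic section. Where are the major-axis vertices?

Group: 25(x² + 16x) + 9(y² + 20y) = -2275
Completing the square gives 25(x + 8)² + 9(y + 10)² = -2275 + 1600 + 900 = 225.
Divide by 225: (x + 8)²/9 + (y + 10)²/25 = 1
Ellipse, center (-8, -10), major axis vertical; a² = 25, b² = 9.
a = 5. Vertices at (h, k ± a).

(-8, -15) and (-8, -5)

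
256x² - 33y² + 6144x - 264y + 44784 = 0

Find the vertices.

(-12, -20) and (-12, 12)

Rearranging, 256(x² + 24x) -33(y² + 8y) = -44784.
256(x + 12)² -33(y + 4)² = -44784 + 36864 - 528 = -8448
Divide by -8448: (y + 4)²/256 - (x + 12)²/33 = 1
Hyperbola, center (-12, -4), transverse axis vertical; a² = 256, b² = 33.
a = 16. Vertices at (h, k ± a).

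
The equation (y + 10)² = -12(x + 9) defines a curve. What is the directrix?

x = -6

Vertex (-9, -10); 4p = -12 so p = -3. Opens left.
Directrix is the vertical line x = h − p = -9 − (-3) = -6.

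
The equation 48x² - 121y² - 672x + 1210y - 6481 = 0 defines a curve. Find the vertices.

Rearranging, 48(x² - 14x) -121(y² - 10y) = 6481.
Complete the square: 48(x - 7)² -121(y - 5)² = 6481 + 2352 - 3025 = 5808
Dividing both sides by 5808: (x - 7)²/121 - (y - 5)²/48 = 1
Hyperbola, center (7, 5), transverse axis horizontal; a² = 121, b² = 48.
a = 11. Vertices at (h ± a, k).

(-4, 5) and (18, 5)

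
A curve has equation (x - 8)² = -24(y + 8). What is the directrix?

Vertex (8, -8); 4p = -24 so p = -6. Opens down.
Directrix is the horizontal line y = k − p = -8 − (-6) = -2.

y = -2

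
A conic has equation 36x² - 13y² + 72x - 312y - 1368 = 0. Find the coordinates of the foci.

36(x² + 2x) -13(y² + 24y) = 1368
Complete the square: 36(x + 1)² -13(y + 12)² = 1368 + 36 - 1872 = -468
Dividing both sides by -468: (y + 12)²/36 - (x + 1)²/13 = 1
Hyperbola, center (-1, -12), transverse axis vertical; a² = 36, b² = 13.
c² = a² + b² = 36 + 13 = 49, so c = 7.
Foci lie on the vertical axis through the center: (h, k ± c).

(-1, -19) and (-1, -5)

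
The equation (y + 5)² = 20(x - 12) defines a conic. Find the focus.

Vertex (12, -5); 4p = 20 so p = 5. Opens right.
Focus is p units from the vertex along the axis: (h + p, k).

(17, -5)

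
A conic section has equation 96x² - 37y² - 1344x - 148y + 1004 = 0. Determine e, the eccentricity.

96(x² - 14x) -37(y² + 4y) = -1004
Completing the square gives 96(x - 7)² -37(y + 2)² = -1004 + 4704 - 148 = 3552.
Dividing both sides by 3552: (x - 7)²/37 - (y + 2)²/96 = 1
Hyperbola, center (7, -2), transverse axis horizontal; a² = 37, b² = 96.
c² = a² + b² = 133, so c = √133.
e = c/a = √133/√37 = √4921/37.

e = √4921/37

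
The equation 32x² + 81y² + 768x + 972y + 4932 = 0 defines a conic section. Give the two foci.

32(x² + 24x) + 81(y² + 12y) = -4932
Complete the square in x and y: 32(x + 12)² + 81(y + 6)² = -4932 + 4608 + 2916 = 2592
Dividing both sides by 2592: (x + 12)²/81 + (y + 6)²/32 = 1
Ellipse, center (-12, -6), major axis horizontal; a² = 81, b² = 32.
c² = a² - b² = 81 - 32 = 49, so c = 7.
Foci lie on the horizontal axis through the center: (h ± c, k).

(-19, -6) and (-5, -6)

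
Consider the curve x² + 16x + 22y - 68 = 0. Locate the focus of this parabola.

(-8, 1/2)

Only x is squared. Complete the square in x: (x + 8)² = -22(y - 6).
Vertex (-8, 6); 4p = -22 so p = -11/2. Opens down.
Focus is p units from the vertex along the axis: (h, k + p).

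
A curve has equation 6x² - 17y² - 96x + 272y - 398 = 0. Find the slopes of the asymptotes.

√102/17 and -√102/17

6(x² - 16x) -17(y² - 16y) = 398
Complete the square in x and y: 6(x - 8)² -17(y - 8)² = 398 + 384 - 1088 = -306
Dividing both sides by -306: (y - 8)²/18 - (x - 8)²/51 = 1
Hyperbola, center (8, 8), transverse axis vertical; a² = 18, b² = 51.
For a vertical hyperbola the asymptotes have slope ±a/b.
Here that is ±3√2/√51 = ±√102/17.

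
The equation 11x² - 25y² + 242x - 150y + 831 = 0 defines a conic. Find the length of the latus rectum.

Rearranging, 11(x² + 22x) -25(y² + 6y) = -831.
Complete the square: 11(x + 11)² -25(y + 3)² = -831 + 1331 - 225 = 275
Divide by 275: (x + 11)²/25 - (y + 3)²/11 = 1
Hyperbola, center (-11, -3), transverse axis horizontal; a² = 25, b² = 11.
Latus rectum length = 2b²/a = 2·11/5 = 22/5.

22/5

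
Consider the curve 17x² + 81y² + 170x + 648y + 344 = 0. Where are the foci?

(-13, -4) and (3, -4)

Group the x- and y-terms: 17(x² + 10x) + 81(y² + 8y) = -344
17(x + 5)² + 81(y + 4)² = -344 + 425 + 1296 = 1377
Dividing both sides by 1377: (x + 5)²/81 + (y + 4)²/17 = 1
Ellipse, center (-5, -4), major axis horizontal; a² = 81, b² = 17.
c² = a² - b² = 81 - 17 = 64, so c = 8.
Foci lie on the horizontal axis through the center: (h ± c, k).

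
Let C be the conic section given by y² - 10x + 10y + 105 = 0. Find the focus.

(21/2, -5)

Only y is squared. Complete the square in y: (y + 5)² = 10(x - 8).
Vertex (8, -5); 4p = 10 so p = 5/2. Opens right.
Focus is p units from the vertex along the axis: (h + p, k).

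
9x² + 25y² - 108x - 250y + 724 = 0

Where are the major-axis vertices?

(1, 5) and (11, 5)

Group: 9(x² - 12x) + 25(y² - 10y) = -724
Complete the square in x and y: 9(x - 6)² + 25(y - 5)² = -724 + 324 + 625 = 225
Divide through by 225 to get (x - 6)²/25 + (y - 5)²/9 = 1.
Ellipse, center (6, 5), major axis horizontal; a² = 25, b² = 9.
a = 5. Vertices at (h ± a, k).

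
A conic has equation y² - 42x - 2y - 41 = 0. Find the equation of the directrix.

Only y is squared. Complete the square in y: (y - 1)² = 42(x + 1).
Vertex (-1, 1); 4p = 42 so p = 21/2. Opens right.
Directrix is the vertical line x = h − p = -1 − (21/2) = -23/2.

x = -23/2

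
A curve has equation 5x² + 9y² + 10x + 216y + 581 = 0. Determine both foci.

Group the x- and y-terms: 5(x² + 2x) + 9(y² + 24y) = -581
Complete the square: 5(x + 1)² + 9(y + 12)² = -581 + 5 + 1296 = 720
Dividing both sides by 720: (x + 1)²/144 + (y + 12)²/80 = 1
Ellipse, center (-1, -12), major axis horizontal; a² = 144, b² = 80.
c² = a² - b² = 144 - 80 = 64, so c = 8.
Foci lie on the horizontal axis through the center: (h ± c, k).

(-9, -12) and (7, -12)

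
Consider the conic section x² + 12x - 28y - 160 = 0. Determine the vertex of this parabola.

Only x is squared. Complete the square in x: (x + 6)² = 28(y + 7).
Vertex (-6, -7); 4p = 28 so p = 7. Opens up.

(-6, -7)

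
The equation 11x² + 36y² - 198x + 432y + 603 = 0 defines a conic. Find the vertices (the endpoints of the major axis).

Group the x- and y-terms: 11(x² - 18x) + 36(y² + 12y) = -603
Completing the square gives 11(x - 9)² + 36(y + 6)² = -603 + 891 + 1296 = 1584.
Divide by 1584: (x - 9)²/144 + (y + 6)²/44 = 1
Ellipse, center (9, -6), major axis horizontal; a² = 144, b² = 44.
a = 12. Vertices at (h ± a, k).

(-3, -6) and (21, -6)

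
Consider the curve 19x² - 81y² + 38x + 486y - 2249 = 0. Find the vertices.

(-10, 3) and (8, 3)

Group the x- and y-terms: 19(x² + 2x) -81(y² - 6y) = 2249
Complete the square: 19(x + 1)² -81(y - 3)² = 2249 + 19 - 729 = 1539
Dividing both sides by 1539: (x + 1)²/81 - (y - 3)²/19 = 1
Hyperbola, center (-1, 3), transverse axis horizontal; a² = 81, b² = 19.
a = 9. Vertices at (h ± a, k).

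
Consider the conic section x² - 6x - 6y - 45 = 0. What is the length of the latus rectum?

6

Only x is squared. Complete the square in x: (x - 3)² = 6(y + 9).
Vertex (3, -9); 4p = 6 so p = 3/2. Opens up.
Latus rectum length = |4p| = 6.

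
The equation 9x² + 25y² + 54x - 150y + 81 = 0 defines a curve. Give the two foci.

9(x² + 6x) + 25(y² - 6y) = -81
Completing the square gives 9(x + 3)² + 25(y - 3)² = -81 + 81 + 225 = 225.
Dividing both sides by 225: (x + 3)²/25 + (y - 3)²/9 = 1
Ellipse, center (-3, 3), major axis horizontal; a² = 25, b² = 9.
c² = a² - b² = 25 - 9 = 16, so c = 4.
Foci lie on the horizontal axis through the center: (h ± c, k).

(-7, 3) and (1, 3)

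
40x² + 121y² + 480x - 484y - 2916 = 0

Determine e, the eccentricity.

e = 9/11

Rearranging, 40(x² + 12x) + 121(y² - 4y) = 2916.
Completing the square gives 40(x + 6)² + 121(y - 2)² = 2916 + 1440 + 484 = 4840.
Dividing both sides by 4840: (x + 6)²/121 + (y - 2)²/40 = 1
Ellipse, center (-6, 2), major axis horizontal; a² = 121, b² = 40.
c² = a² - b² = 81, so c = 9.
e = c/a = 9/11.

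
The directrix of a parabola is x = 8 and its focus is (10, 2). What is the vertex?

(9, 2)

The vertex is the midpoint between the focus and the directrix along the axis of symmetry.
Axis is horizontal (directrix is vertical). Vertex x-coordinate = (10 + 8)/2 = 9; y-coordinate = 2.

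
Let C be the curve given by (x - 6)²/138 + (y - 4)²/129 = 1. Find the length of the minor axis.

Center (6, 4). The larger denominator 138 sits under the x-term, so the major axis is horizontal; a² = 138, b² = 129.
b² = 129 so b = √129; the minor axis has length 2b = 2√129.

2√129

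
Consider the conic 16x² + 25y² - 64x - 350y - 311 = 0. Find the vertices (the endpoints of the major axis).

Group the x- and y-terms: 16(x² - 4x) + 25(y² - 14y) = 311
Complete the square: 16(x - 2)² + 25(y - 7)² = 311 + 64 + 1225 = 1600
Divide through by 1600 to get (x - 2)²/100 + (y - 7)²/64 = 1.
Ellipse, center (2, 7), major axis horizontal; a² = 100, b² = 64.
a = 10. Vertices at (h ± a, k).

(-8, 7) and (12, 7)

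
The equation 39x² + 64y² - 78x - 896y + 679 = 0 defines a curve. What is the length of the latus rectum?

Collect terms: 39(x² - 2x) + 64(y² - 14y) = -679
Complete the square in x and y: 39(x - 1)² + 64(y - 7)² = -679 + 39 + 3136 = 2496
Divide through by 2496 to get (x - 1)²/64 + (y - 7)²/39 = 1.
Ellipse, center (1, 7), major axis horizontal; a² = 64, b² = 39.
Latus rectum length = 2b²/a = 2·39/8 = 39/4.

39/4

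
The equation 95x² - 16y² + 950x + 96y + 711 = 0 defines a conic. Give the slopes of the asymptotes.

√95/4 and -√95/4

95(x² + 10x) -16(y² - 6y) = -711
Complete the square: 95(x + 5)² -16(y - 3)² = -711 + 2375 - 144 = 1520
Divide by 1520: (x + 5)²/16 - (y - 3)²/95 = 1
Hyperbola, center (-5, 3), transverse axis horizontal; a² = 16, b² = 95.
For a horizontal hyperbola the asymptotes have slope ±b/a.
Here that is ±√95/4.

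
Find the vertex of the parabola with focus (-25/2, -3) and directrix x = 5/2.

The vertex is the midpoint between the focus and the directrix along the axis of symmetry.
Axis is horizontal (directrix is vertical). Vertex x-coordinate = (-25/2 + 5/2)/2 = -5; y-coordinate = -3.

(-5, -3)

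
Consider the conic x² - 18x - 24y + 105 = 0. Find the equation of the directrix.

y = -5

Only x is squared. Complete the square in x: (x - 9)² = 24(y - 1).
Vertex (9, 1); 4p = 24 so p = 6. Opens up.
Directrix is the horizontal line y = k − p = 1 − (6) = -5.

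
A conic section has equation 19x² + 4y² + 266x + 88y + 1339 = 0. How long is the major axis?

19(x² + 14x) + 4(y² + 22y) = -1339
Complete the square in x and y: 19(x + 7)² + 4(y + 11)² = -1339 + 931 + 484 = 76
Dividing both sides by 76: (x + 7)²/4 + (y + 11)²/19 = 1
Ellipse, center (-7, -11), major axis vertical; a² = 19, b² = 4.
a² = 19 so a = √19; the major axis has length 2a = 2√19.

2√19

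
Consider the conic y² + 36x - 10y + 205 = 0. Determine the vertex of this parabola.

(-5, 5)

Only y is squared. Complete the square in y: (y - 5)² = -36(x + 5).
Vertex (-5, 5); 4p = -36 so p = -9. Opens left.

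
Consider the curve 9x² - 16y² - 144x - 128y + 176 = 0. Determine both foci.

Rearranging, 9(x² - 16x) -16(y² + 8y) = -176.
Complete the square: 9(x - 8)² -16(y + 4)² = -176 + 576 - 256 = 144
Divide through by 144 to get (x - 8)²/16 - (y + 4)²/9 = 1.
Hyperbola, center (8, -4), transverse axis horizontal; a² = 16, b² = 9.
c² = a² + b² = 16 + 9 = 25, so c = 5.
Foci lie on the horizontal axis through the center: (h ± c, k).

(3, -4) and (13, -4)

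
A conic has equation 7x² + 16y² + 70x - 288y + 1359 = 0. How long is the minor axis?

2√7

Group: 7(x² + 10x) + 16(y² - 18y) = -1359
Completing the square gives 7(x + 5)² + 16(y - 9)² = -1359 + 175 + 1296 = 112.
Divide through by 112 to get (x + 5)²/16 + (y - 9)²/7 = 1.
Ellipse, center (-5, 9), major axis horizontal; a² = 16, b² = 7.
b² = 7 so b = √7; the minor axis has length 2b = 2√7.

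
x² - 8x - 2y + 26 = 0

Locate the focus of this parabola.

Only x is squared. Complete the square in x: (x - 4)² = 2(y - 5).
Vertex (4, 5); 4p = 2 so p = 1/2. Opens up.
Focus is p units from the vertex along the axis: (h, k + p).

(4, 11/2)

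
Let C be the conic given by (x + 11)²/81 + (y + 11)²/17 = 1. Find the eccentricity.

Center (-11, -11). The larger denominator 81 sits under the x-term, so the major axis is horizontal; a² = 81, b² = 17.
c² = a² - b² = 64, so c = 8.
e = c/a = 8/9.

e = 8/9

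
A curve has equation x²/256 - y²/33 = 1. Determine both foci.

Center (0, 0). The positive term is the x-term, so the transverse axis is horizontal; a² = 256, b² = 33.
c² = a² + b² = 256 + 33 = 289, so c = 17.
Foci lie on the horizontal axis through the center: (h ± c, k).

(-17, 0) and (17, 0)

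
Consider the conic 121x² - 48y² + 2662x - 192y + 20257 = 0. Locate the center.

(-11, -2)

Group the x- and y-terms: 121(x² + 22x) -48(y² + 4y) = -20257
Complete the square in x and y: 121(x + 11)² -48(y + 2)² = -20257 + 14641 - 192 = -5808
Divide through by -5808 to get (y + 2)²/121 - (x + 11)²/48 = 1.
Hyperbola with center (-11, -2).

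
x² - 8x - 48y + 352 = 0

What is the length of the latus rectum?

Only x is squared. Complete the square in x: (x - 4)² = 48(y - 7).
Vertex (4, 7); 4p = 48 so p = 12. Opens up.
Latus rectum length = |4p| = 48.

48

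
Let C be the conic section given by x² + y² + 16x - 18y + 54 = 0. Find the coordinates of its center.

(-8, 9)

Collect terms: (x² + 16x) + (y² - 18y) = -54
Complete the square in x and y: (x + 8)² + (y - 9)² = -54 + 64 + 81 = 91
So (x + 8)² + (y - 9)² = 91.
Circle centered at (-8, 9) with r² = 91.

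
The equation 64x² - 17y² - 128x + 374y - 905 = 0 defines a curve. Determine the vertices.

(1, 3) and (1, 19)

Group: 64(x² - 2x) -17(y² - 22y) = 905
Completing the square gives 64(x - 1)² -17(y - 11)² = 905 + 64 - 2057 = -1088.
Divide through by -1088 to get (y - 11)²/64 - (x - 1)²/17 = 1.
Hyperbola, center (1, 11), transverse axis vertical; a² = 64, b² = 17.
a = 8. Vertices at (h, k ± a).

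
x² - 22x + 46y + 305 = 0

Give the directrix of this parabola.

y = 15/2

Only x is squared. Complete the square in x: (x - 11)² = -46(y + 4).
Vertex (11, -4); 4p = -46 so p = -23/2. Opens down.
Directrix is the horizontal line y = k − p = -4 − (-23/2) = 15/2.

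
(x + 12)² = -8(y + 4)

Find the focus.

(-12, -6)

Vertex (-12, -4); 4p = -8 so p = -2. Opens down.
Focus is p units from the vertex along the axis: (h, k + p).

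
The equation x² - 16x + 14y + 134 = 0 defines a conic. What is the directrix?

Only x is squared. Complete the square in x: (x - 8)² = -14(y + 5).
Vertex (8, -5); 4p = -14 so p = -7/2. Opens down.
Directrix is the horizontal line y = k − p = -5 − (-7/2) = -3/2.

y = -3/2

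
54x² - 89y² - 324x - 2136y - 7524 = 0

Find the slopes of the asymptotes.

3√534/89 and -3√534/89

Rearranging, 54(x² - 6x) -89(y² + 24y) = 7524.
Completing the square gives 54(x - 3)² -89(y + 12)² = 7524 + 486 - 12816 = -4806.
Divide by -4806: (y + 12)²/54 - (x - 3)²/89 = 1
Hyperbola, center (3, -12), transverse axis vertical; a² = 54, b² = 89.
For a vertical hyperbola the asymptotes have slope ±a/b.
Here that is ±3√6/√89 = ±3√534/89.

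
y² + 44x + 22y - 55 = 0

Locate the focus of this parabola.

(-7, -11)

Only y is squared. Complete the square in y: (y + 11)² = -44(x - 4).
Vertex (4, -11); 4p = -44 so p = -11. Opens left.
Focus is p units from the vertex along the axis: (h + p, k).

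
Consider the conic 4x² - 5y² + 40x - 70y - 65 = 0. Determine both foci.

(-5, -13) and (-5, -1)

Collect terms: 4(x² + 10x) -5(y² + 14y) = 65
Complete the square in x and y: 4(x + 5)² -5(y + 7)² = 65 + 100 - 245 = -80
Divide by -80: (y + 7)²/16 - (x + 5)²/20 = 1
Hyperbola, center (-5, -7), transverse axis vertical; a² = 16, b² = 20.
c² = a² + b² = 16 + 20 = 36, so c = 6.
Foci lie on the vertical axis through the center: (h, k ± c).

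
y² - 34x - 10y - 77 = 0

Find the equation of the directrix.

Only y is squared. Complete the square in y: (y - 5)² = 34(x + 3).
Vertex (-3, 5); 4p = 34 so p = 17/2. Opens right.
Directrix is the vertical line x = h − p = -3 − (17/2) = -23/2.

x = -23/2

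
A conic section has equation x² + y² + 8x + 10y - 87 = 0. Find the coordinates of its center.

Rearranging, (x² + 8x) + (y² + 10y) = 87.
Completing the square gives (x + 4)² + (y + 5)² = 87 + 16 + 25 = 128.
So (x + 4)² + (y + 5)² = 128.
Circle centered at (-4, -5) with r² = 128.

(-4, -5)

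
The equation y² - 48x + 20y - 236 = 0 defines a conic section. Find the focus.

Only y is squared. Complete the square in y: (y + 10)² = 48(x + 7).
Vertex (-7, -10); 4p = 48 so p = 12. Opens right.
Focus is p units from the vertex along the axis: (h + p, k).

(5, -10)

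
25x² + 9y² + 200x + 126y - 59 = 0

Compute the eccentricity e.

e = 4/5

Group the x- and y-terms: 25(x² + 8x) + 9(y² + 14y) = 59
Complete the square in x and y: 25(x + 4)² + 9(y + 7)² = 59 + 400 + 441 = 900
Divide through by 900 to get (x + 4)²/36 + (y + 7)²/100 = 1.
Ellipse, center (-4, -7), major axis vertical; a² = 100, b² = 36.
c² = a² - b² = 64, so c = 8.
e = c/a = 8/10 = 4/5.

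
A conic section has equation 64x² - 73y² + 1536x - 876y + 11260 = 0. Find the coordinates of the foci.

Group the x- and y-terms: 64(x² + 24x) -73(y² + 12y) = -11260
Complete the square: 64(x + 12)² -73(y + 6)² = -11260 + 9216 - 2628 = -4672
Dividing both sides by -4672: (y + 6)²/64 - (x + 12)²/73 = 1
Hyperbola, center (-12, -6), transverse axis vertical; a² = 64, b² = 73.
c² = a² + b² = 64 + 73 = 137, so c = √137.
Foci lie on the vertical axis through the center: (h, k ± c).

(-12, -6 - √137) and (-12, -6 + √137)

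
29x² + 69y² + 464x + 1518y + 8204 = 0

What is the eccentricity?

Collect terms: 29(x² + 16x) + 69(y² + 22y) = -8204
29(x + 8)² + 69(y + 11)² = -8204 + 1856 + 8349 = 2001
Divide by 2001: (x + 8)²/69 + (y + 11)²/29 = 1
Ellipse, center (-8, -11), major axis horizontal; a² = 69, b² = 29.
c² = a² - b² = 40, so c = 2√10.
e = c/a = 2√10/√69 = 2√690/69.

e = 2√690/69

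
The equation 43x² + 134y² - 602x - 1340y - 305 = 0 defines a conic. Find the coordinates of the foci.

(7 - √91, 5) and (7 + √91, 5)

43(x² - 14x) + 134(y² - 10y) = 305
Completing the square gives 43(x - 7)² + 134(y - 5)² = 305 + 2107 + 3350 = 5762.
Divide by 5762: (x - 7)²/134 + (y - 5)²/43 = 1
Ellipse, center (7, 5), major axis horizontal; a² = 134, b² = 43.
c² = a² - b² = 134 - 43 = 91, so c = √91.
Foci lie on the horizontal axis through the center: (h ± c, k).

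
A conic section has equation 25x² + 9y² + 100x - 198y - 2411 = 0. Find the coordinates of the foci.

25(x² + 4x) + 9(y² - 22y) = 2411
Completing the square gives 25(x + 2)² + 9(y - 11)² = 2411 + 100 + 1089 = 3600.
Divide by 3600: (x + 2)²/144 + (y - 11)²/400 = 1
Ellipse, center (-2, 11), major axis vertical; a² = 400, b² = 144.
c² = a² - b² = 400 - 144 = 256, so c = 16.
Foci lie on the vertical axis through the center: (h, k ± c).

(-2, -5) and (-2, 27)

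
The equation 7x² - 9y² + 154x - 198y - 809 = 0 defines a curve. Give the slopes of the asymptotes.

7(x² + 22x) -9(y² + 22y) = 809
Complete the square: 7(x + 11)² -9(y + 11)² = 809 + 847 - 1089 = 567
Dividing both sides by 567: (x + 11)²/81 - (y + 11)²/63 = 1
Hyperbola, center (-11, -11), transverse axis horizontal; a² = 81, b² = 63.
For a horizontal hyperbola the asymptotes have slope ±b/a.
Here that is ±3√7/9 = ±√7/3.

√7/3 and -√7/3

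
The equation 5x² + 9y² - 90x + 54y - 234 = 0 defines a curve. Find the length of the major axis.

24

Collect terms: 5(x² - 18x) + 9(y² + 6y) = 234
Complete the square in x and y: 5(x - 9)² + 9(y + 3)² = 234 + 405 + 81 = 720
Dividing both sides by 720: (x - 9)²/144 + (y + 3)²/80 = 1
Ellipse, center (9, -3), major axis horizontal; a² = 144, b² = 80.
a² = 144 so a = 12; the major axis has length 2a = 24.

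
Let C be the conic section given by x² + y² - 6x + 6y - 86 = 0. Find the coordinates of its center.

(x² - 6x) + (y² + 6y) = 86
Complete the square: (x - 3)² + (y + 3)² = 86 + 9 + 9 = 104
So (x - 3)² + (y + 3)² = 104.
Circle centered at (3, -3) with r² = 104.

(3, -3)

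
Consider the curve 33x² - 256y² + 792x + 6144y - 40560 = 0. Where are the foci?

Group the x- and y-terms: 33(x² + 24x) -256(y² - 24y) = 40560
33(x + 12)² -256(y - 12)² = 40560 + 4752 - 36864 = 8448
Divide through by 8448 to get (x + 12)²/256 - (y - 12)²/33 = 1.
Hyperbola, center (-12, 12), transverse axis horizontal; a² = 256, b² = 33.
c² = a² + b² = 256 + 33 = 289, so c = 17.
Foci lie on the horizontal axis through the center: (h ± c, k).

(-29, 12) and (5, 12)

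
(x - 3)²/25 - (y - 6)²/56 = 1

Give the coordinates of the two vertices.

(-2, 6) and (8, 6)

Center (3, 6). The positive term is the x-term, so the transverse axis is horizontal; a² = 25, b² = 56.
a = 5. Vertices at (h ± a, k).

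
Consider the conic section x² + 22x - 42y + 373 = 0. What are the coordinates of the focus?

Only x is squared. Complete the square in x: (x + 11)² = 42(y - 6).
Vertex (-11, 6); 4p = 42 so p = 21/2. Opens up.
Focus is p units from the vertex along the axis: (h, k + p).

(-11, 33/2)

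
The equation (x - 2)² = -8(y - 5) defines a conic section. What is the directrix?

y = 7

Vertex (2, 5); 4p = -8 so p = -2. Opens down.
Directrix is the horizontal line y = k − p = 5 − (-2) = 7.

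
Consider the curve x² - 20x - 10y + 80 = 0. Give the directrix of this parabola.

y = -9/2

Only x is squared. Complete the square in x: (x - 10)² = 10(y + 2).
Vertex (10, -2); 4p = 10 so p = 5/2. Opens up.
Directrix is the horizontal line y = k − p = -2 − (5/2) = -9/2.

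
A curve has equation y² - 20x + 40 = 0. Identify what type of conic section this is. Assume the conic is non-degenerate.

parabola

No xy term. Coefficients of x² and y² are A = 0, C = 1.
Exactly one squared variable ⇒ parabola.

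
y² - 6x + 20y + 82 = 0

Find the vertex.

(-3, -10)

Only y is squared. Complete the square in y: (y + 10)² = 6(x + 3).
Vertex (-3, -10); 4p = 6 so p = 3/2. Opens right.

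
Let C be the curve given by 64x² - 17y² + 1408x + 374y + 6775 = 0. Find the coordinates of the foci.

(-11, 2) and (-11, 20)

Group: 64(x² + 22x) -17(y² - 22y) = -6775
64(x + 11)² -17(y - 11)² = -6775 + 7744 - 2057 = -1088
Divide through by -1088 to get (y - 11)²/64 - (x + 11)²/17 = 1.
Hyperbola, center (-11, 11), transverse axis vertical; a² = 64, b² = 17.
c² = a² + b² = 64 + 17 = 81, so c = 9.
Foci lie on the vertical axis through the center: (h, k ± c).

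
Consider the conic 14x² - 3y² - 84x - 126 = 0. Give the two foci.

Rearranging, 14(x² - 6x) -3y² = 126.
Completing the square gives 14(x - 3)² -3y² = 126 + 126 + 0 = 252.
Divide by 252: (x - 3)²/18 - y²/84 = 1
Hyperbola, center (3, 0), transverse axis horizontal; a² = 18, b² = 84.
c² = a² + b² = 18 + 84 = 102, so c = √102.
Foci lie on the horizontal axis through the center: (h ± c, k).

(3 - √102, 0) and (3 + √102, 0)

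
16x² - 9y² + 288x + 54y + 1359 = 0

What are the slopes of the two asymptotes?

Group the x- and y-terms: 16(x² + 18x) -9(y² - 6y) = -1359
16(x + 9)² -9(y - 3)² = -1359 + 1296 - 81 = -144
Divide through by -144 to get (y - 3)²/16 - (x + 9)²/9 = 1.
Hyperbola, center (-9, 3), transverse axis vertical; a² = 16, b² = 9.
For a vertical hyperbola the asymptotes have slope ±a/b.
Here that is ±4/3.

4/3 and -4/3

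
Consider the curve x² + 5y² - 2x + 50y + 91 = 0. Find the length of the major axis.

Group: (x² - 2x) + 5(y² + 10y) = -91
Complete the square in x and y: (x - 1)² + 5(y + 5)² = -91 + 1 + 125 = 35
Divide through by 35 to get (x - 1)²/35 + (y + 5)²/7 = 1.
Ellipse, center (1, -5), major axis horizontal; a² = 35, b² = 7.
a² = 35 so a = √35; the major axis has length 2a = 2√35.

2√35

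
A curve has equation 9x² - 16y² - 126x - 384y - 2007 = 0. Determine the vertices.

Group the x- and y-terms: 9(x² - 14x) -16(y² + 24y) = 2007
Complete the square: 9(x - 7)² -16(y + 12)² = 2007 + 441 - 2304 = 144
Divide by 144: (x - 7)²/16 - (y + 12)²/9 = 1
Hyperbola, center (7, -12), transverse axis horizontal; a² = 16, b² = 9.
a = 4. Vertices at (h ± a, k).

(3, -12) and (11, -12)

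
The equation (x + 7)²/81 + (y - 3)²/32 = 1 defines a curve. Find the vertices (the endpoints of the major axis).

(-16, 3) and (2, 3)

Center (-7, 3). The larger denominator 81 sits under the x-term, so the major axis is horizontal; a² = 81, b² = 32.
a = 9. Vertices at (h ± a, k).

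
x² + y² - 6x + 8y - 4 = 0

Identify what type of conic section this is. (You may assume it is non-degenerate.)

circle

No xy term. Coefficients of x² and y² are A = 1, C = 1.
A = C (same sign) ⇒ circle.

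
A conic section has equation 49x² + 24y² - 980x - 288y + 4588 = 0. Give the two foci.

(10, 1) and (10, 11)

49(x² - 20x) + 24(y² - 12y) = -4588
Completing the square gives 49(x - 10)² + 24(y - 6)² = -4588 + 4900 + 864 = 1176.
Divide by 1176: (x - 10)²/24 + (y - 6)²/49 = 1
Ellipse, center (10, 6), major axis vertical; a² = 49, b² = 24.
c² = a² - b² = 49 - 24 = 25, so c = 5.
Foci lie on the vertical axis through the center: (h, k ± c).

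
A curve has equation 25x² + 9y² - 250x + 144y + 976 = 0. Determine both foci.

25(x² - 10x) + 9(y² + 16y) = -976
Complete the square in x and y: 25(x - 5)² + 9(y + 8)² = -976 + 625 + 576 = 225
Dividing both sides by 225: (x - 5)²/9 + (y + 8)²/25 = 1
Ellipse, center (5, -8), major axis vertical; a² = 25, b² = 9.
c² = a² - b² = 25 - 9 = 16, so c = 4.
Foci lie on the vertical axis through the center: (h, k ± c).

(5, -12) and (5, -4)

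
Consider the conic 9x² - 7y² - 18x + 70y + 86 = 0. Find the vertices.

Group: 9(x² - 2x) -7(y² - 10y) = -86
9(x - 1)² -7(y - 5)² = -86 + 9 - 175 = -252
Dividing both sides by -252: (y - 5)²/36 - (x - 1)²/28 = 1
Hyperbola, center (1, 5), transverse axis vertical; a² = 36, b² = 28.
a = 6. Vertices at (h, k ± a).

(1, -1) and (1, 11)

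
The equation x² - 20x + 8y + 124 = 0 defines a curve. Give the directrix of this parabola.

y = -1

Only x is squared. Complete the square in x: (x - 10)² = -8(y + 3).
Vertex (10, -3); 4p = -8 so p = -2. Opens down.
Directrix is the horizontal line y = k − p = -3 − (-2) = -1.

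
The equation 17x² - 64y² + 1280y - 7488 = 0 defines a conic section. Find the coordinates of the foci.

(-9, 10) and (9, 10)

Rearranging, 17x² -64(y² - 20y) = 7488.
Completing the square gives 17x² -64(y - 10)² = 7488 + 0 - 6400 = 1088.
Divide through by 1088 to get x²/64 - (y - 10)²/17 = 1.
Hyperbola, center (0, 10), transverse axis horizontal; a² = 64, b² = 17.
c² = a² + b² = 64 + 17 = 81, so c = 9.
Foci lie on the horizontal axis through the center: (h ± c, k).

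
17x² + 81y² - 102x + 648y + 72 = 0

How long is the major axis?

Group the x- and y-terms: 17(x² - 6x) + 81(y² + 8y) = -72
Completing the square gives 17(x - 3)² + 81(y + 4)² = -72 + 153 + 1296 = 1377.
Divide through by 1377 to get (x - 3)²/81 + (y + 4)²/17 = 1.
Ellipse, center (3, -4), major axis horizontal; a² = 81, b² = 17.
a² = 81 so a = 9; the major axis has length 2a = 18.

18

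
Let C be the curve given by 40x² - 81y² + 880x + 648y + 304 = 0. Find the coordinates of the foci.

(-22, 4) and (0, 4)

Collect terms: 40(x² + 22x) -81(y² - 8y) = -304
40(x + 11)² -81(y - 4)² = -304 + 4840 - 1296 = 3240
Dividing both sides by 3240: (x + 11)²/81 - (y - 4)²/40 = 1
Hyperbola, center (-11, 4), transverse axis horizontal; a² = 81, b² = 40.
c² = a² + b² = 81 + 40 = 121, so c = 11.
Foci lie on the horizontal axis through the center: (h ± c, k).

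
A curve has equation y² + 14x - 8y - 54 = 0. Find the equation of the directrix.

Only y is squared. Complete the square in y: (y - 4)² = -14(x - 5).
Vertex (5, 4); 4p = -14 so p = -7/2. Opens left.
Directrix is the vertical line x = h − p = 5 − (-7/2) = 17/2.

x = 17/2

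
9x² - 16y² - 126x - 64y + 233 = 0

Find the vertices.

Rearranging, 9(x² - 14x) -16(y² + 4y) = -233.
Complete the square: 9(x - 7)² -16(y + 2)² = -233 + 441 - 64 = 144
Dividing both sides by 144: (x - 7)²/16 - (y + 2)²/9 = 1
Hyperbola, center (7, -2), transverse axis horizontal; a² = 16, b² = 9.
a = 4. Vertices at (h ± a, k).

(3, -2) and (11, -2)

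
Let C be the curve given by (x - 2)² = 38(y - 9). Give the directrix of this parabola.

Vertex (2, 9); 4p = 38 so p = 19/2. Opens up.
Directrix is the horizontal line y = k − p = 9 − (19/2) = -1/2.

y = -1/2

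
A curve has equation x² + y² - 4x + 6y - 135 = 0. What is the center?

Rearranging, (x² - 4x) + (y² + 6y) = 135.
Complete the square: (x - 2)² + (y + 3)² = 135 + 4 + 9 = 148
So (x - 2)² + (y + 3)² = 148.
Circle centered at (2, -3) with r² = 148.

(2, -3)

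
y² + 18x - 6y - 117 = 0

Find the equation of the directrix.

x = 23/2

Only y is squared. Complete the square in y: (y - 3)² = -18(x - 7).
Vertex (7, 3); 4p = -18 so p = -9/2. Opens left.
Directrix is the vertical line x = h − p = 7 − (-9/2) = 23/2.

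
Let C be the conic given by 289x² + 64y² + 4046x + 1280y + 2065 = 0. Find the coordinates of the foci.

(-7, -25) and (-7, 5)

Group: 289(x² + 14x) + 64(y² + 20y) = -2065
Complete the square in x and y: 289(x + 7)² + 64(y + 10)² = -2065 + 14161 + 6400 = 18496
Divide by 18496: (x + 7)²/64 + (y + 10)²/289 = 1
Ellipse, center (-7, -10), major axis vertical; a² = 289, b² = 64.
c² = a² - b² = 289 - 64 = 225, so c = 15.
Foci lie on the vertical axis through the center: (h, k ± c).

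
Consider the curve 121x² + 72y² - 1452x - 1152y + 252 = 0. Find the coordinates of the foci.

121(x² - 12x) + 72(y² - 16y) = -252
121(x - 6)² + 72(y - 8)² = -252 + 4356 + 4608 = 8712
Divide by 8712: (x - 6)²/72 + (y - 8)²/121 = 1
Ellipse, center (6, 8), major axis vertical; a² = 121, b² = 72.
c² = a² - b² = 121 - 72 = 49, so c = 7.
Foci lie on the vertical axis through the center: (h, k ± c).

(6, 1) and (6, 15)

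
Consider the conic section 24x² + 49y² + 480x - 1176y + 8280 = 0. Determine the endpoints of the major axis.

(-17, 12) and (-3, 12)

Rearranging, 24(x² + 20x) + 49(y² - 24y) = -8280.
24(x + 10)² + 49(y - 12)² = -8280 + 2400 + 7056 = 1176
Divide through by 1176 to get (x + 10)²/49 + (y - 12)²/24 = 1.
Ellipse, center (-10, 12), major axis horizontal; a² = 49, b² = 24.
a = 7. Vertices at (h ± a, k).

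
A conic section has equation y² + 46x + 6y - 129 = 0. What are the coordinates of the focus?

Only y is squared. Complete the square in y: (y + 3)² = -46(x - 3).
Vertex (3, -3); 4p = -46 so p = -23/2. Opens left.
Focus is p units from the vertex along the axis: (h + p, k).

(-17/2, -3)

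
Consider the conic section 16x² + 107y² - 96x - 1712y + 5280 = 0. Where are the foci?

Collect terms: 16(x² - 6x) + 107(y² - 16y) = -5280
16(x - 3)² + 107(y - 8)² = -5280 + 144 + 6848 = 1712
Divide by 1712: (x - 3)²/107 + (y - 8)²/16 = 1
Ellipse, center (3, 8), major axis horizontal; a² = 107, b² = 16.
c² = a² - b² = 107 - 16 = 91, so c = √91.
Foci lie on the horizontal axis through the center: (h ± c, k).

(3 - √91, 8) and (3 + √91, 8)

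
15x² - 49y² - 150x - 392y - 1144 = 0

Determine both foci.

(-3, -4) and (13, -4)

Rearranging, 15(x² - 10x) -49(y² + 8y) = 1144.
Complete the square in x and y: 15(x - 5)² -49(y + 4)² = 1144 + 375 - 784 = 735
Divide through by 735 to get (x - 5)²/49 - (y + 4)²/15 = 1.
Hyperbola, center (5, -4), transverse axis horizontal; a² = 49, b² = 15.
c² = a² + b² = 49 + 15 = 64, so c = 8.
Foci lie on the horizontal axis through the center: (h ± c, k).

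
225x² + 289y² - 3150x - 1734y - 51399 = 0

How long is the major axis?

Group the x- and y-terms: 225(x² - 14x) + 289(y² - 6y) = 51399
Complete the square: 225(x - 7)² + 289(y - 3)² = 51399 + 11025 + 2601 = 65025
Divide through by 65025 to get (x - 7)²/289 + (y - 3)²/225 = 1.
Ellipse, center (7, 3), major axis horizontal; a² = 289, b² = 225.
a² = 289 so a = 17; the major axis has length 2a = 34.

34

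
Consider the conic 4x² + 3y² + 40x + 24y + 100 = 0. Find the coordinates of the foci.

(-5, -6) and (-5, -2)

4(x² + 10x) + 3(y² + 8y) = -100
4(x + 5)² + 3(y + 4)² = -100 + 100 + 48 = 48
Dividing both sides by 48: (x + 5)²/12 + (y + 4)²/16 = 1
Ellipse, center (-5, -4), major axis vertical; a² = 16, b² = 12.
c² = a² - b² = 16 - 12 = 4, so c = 2.
Foci lie on the vertical axis through the center: (h, k ± c).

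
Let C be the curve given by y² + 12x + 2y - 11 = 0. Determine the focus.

(-2, -1)

Only y is squared. Complete the square in y: (y + 1)² = -12(x - 1).
Vertex (1, -1); 4p = -12 so p = -3. Opens left.
Focus is p units from the vertex along the axis: (h + p, k).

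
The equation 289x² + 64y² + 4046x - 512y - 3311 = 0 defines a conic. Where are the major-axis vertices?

Group the x- and y-terms: 289(x² + 14x) + 64(y² - 8y) = 3311
289(x + 7)² + 64(y - 4)² = 3311 + 14161 + 1024 = 18496
Dividing both sides by 18496: (x + 7)²/64 + (y - 4)²/289 = 1
Ellipse, center (-7, 4), major axis vertical; a² = 289, b² = 64.
a = 17. Vertices at (h, k ± a).

(-7, -13) and (-7, 21)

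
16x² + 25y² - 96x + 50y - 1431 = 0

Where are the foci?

(-3, -1) and (9, -1)

Group the x- and y-terms: 16(x² - 6x) + 25(y² + 2y) = 1431
Complete the square in x and y: 16(x - 3)² + 25(y + 1)² = 1431 + 144 + 25 = 1600
Dividing both sides by 1600: (x - 3)²/100 + (y + 1)²/64 = 1
Ellipse, center (3, -1), major axis horizontal; a² = 100, b² = 64.
c² = a² - b² = 100 - 64 = 36, so c = 6.
Foci lie on the horizontal axis through the center: (h ± c, k).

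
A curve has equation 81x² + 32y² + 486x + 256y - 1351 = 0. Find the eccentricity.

81(x² + 6x) + 32(y² + 8y) = 1351
Completing the square gives 81(x + 3)² + 32(y + 4)² = 1351 + 729 + 512 = 2592.
Divide through by 2592 to get (x + 3)²/32 + (y + 4)²/81 = 1.
Ellipse, center (-3, -4), major axis vertical; a² = 81, b² = 32.
c² = a² - b² = 49, so c = 7.
e = c/a = 7/9.

e = 7/9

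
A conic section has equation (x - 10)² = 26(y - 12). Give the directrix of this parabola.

y = 11/2

Vertex (10, 12); 4p = 26 so p = 13/2. Opens up.
Directrix is the horizontal line y = k − p = 12 − (13/2) = 11/2.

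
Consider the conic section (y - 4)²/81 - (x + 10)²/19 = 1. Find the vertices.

(-10, -5) and (-10, 13)

Center (-10, 4). The positive term is the y-term, so the transverse axis is vertical; a² = 81, b² = 19.
a = 9. Vertices at (h, k ± a).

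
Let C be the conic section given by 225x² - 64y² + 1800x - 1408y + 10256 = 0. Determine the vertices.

(-4, -26) and (-4, 4)

Group the x- and y-terms: 225(x² + 8x) -64(y² + 22y) = -10256
Complete the square in x and y: 225(x + 4)² -64(y + 11)² = -10256 + 3600 - 7744 = -14400
Divide through by -14400 to get (y + 11)²/225 - (x + 4)²/64 = 1.
Hyperbola, center (-4, -11), transverse axis vertical; a² = 225, b² = 64.
a = 15. Vertices at (h, k ± a).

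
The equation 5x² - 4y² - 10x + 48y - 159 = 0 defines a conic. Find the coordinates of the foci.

Group the x- and y-terms: 5(x² - 2x) -4(y² - 12y) = 159
Complete the square: 5(x - 1)² -4(y - 6)² = 159 + 5 - 144 = 20
Divide through by 20 to get (x - 1)²/4 - (y - 6)²/5 = 1.
Hyperbola, center (1, 6), transverse axis horizontal; a² = 4, b² = 5.
c² = a² + b² = 4 + 5 = 9, so c = 3.
Foci lie on the horizontal axis through the center: (h ± c, k).

(-2, 6) and (4, 6)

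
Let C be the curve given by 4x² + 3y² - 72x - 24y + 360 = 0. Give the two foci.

(9, 3) and (9, 5)

Group the x- and y-terms: 4(x² - 18x) + 3(y² - 8y) = -360
Complete the square: 4(x - 9)² + 3(y - 4)² = -360 + 324 + 48 = 12
Dividing both sides by 12: (x - 9)²/3 + (y - 4)²/4 = 1
Ellipse, center (9, 4), major axis vertical; a² = 4, b² = 3.
c² = a² - b² = 4 - 3 = 1, so c = 1.
Foci lie on the vertical axis through the center: (h, k ± c).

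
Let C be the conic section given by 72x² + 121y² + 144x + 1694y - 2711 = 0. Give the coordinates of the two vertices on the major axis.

(-12, -7) and (10, -7)

Rearranging, 72(x² + 2x) + 121(y² + 14y) = 2711.
Complete the square: 72(x + 1)² + 121(y + 7)² = 2711 + 72 + 5929 = 8712
Dividing both sides by 8712: (x + 1)²/121 + (y + 7)²/72 = 1
Ellipse, center (-1, -7), major axis horizontal; a² = 121, b² = 72.
a = 11. Vertices at (h ± a, k).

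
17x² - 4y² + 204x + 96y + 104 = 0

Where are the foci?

(-6, 12 - √21) and (-6, 12 + √21)

Collect terms: 17(x² + 12x) -4(y² - 24y) = -104
Complete the square in x and y: 17(x + 6)² -4(y - 12)² = -104 + 612 - 576 = -68
Divide by -68: (y - 12)²/17 - (x + 6)²/4 = 1
Hyperbola, center (-6, 12), transverse axis vertical; a² = 17, b² = 4.
c² = a² + b² = 17 + 4 = 21, so c = √21.
Foci lie on the vertical axis through the center: (h, k ± c).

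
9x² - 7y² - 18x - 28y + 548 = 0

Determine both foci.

(1, -14) and (1, 10)

9(x² - 2x) -7(y² + 4y) = -548
Complete the square: 9(x - 1)² -7(y + 2)² = -548 + 9 - 28 = -567
Divide by -567: (y + 2)²/81 - (x - 1)²/63 = 1
Hyperbola, center (1, -2), transverse axis vertical; a² = 81, b² = 63.
c² = a² + b² = 81 + 63 = 144, so c = 12.
Foci lie on the vertical axis through the center: (h, k ± c).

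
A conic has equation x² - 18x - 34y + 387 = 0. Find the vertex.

(9, 9)

Only x is squared. Complete the square in x: (x - 9)² = 34(y - 9).
Vertex (9, 9); 4p = 34 so p = 17/2. Opens up.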